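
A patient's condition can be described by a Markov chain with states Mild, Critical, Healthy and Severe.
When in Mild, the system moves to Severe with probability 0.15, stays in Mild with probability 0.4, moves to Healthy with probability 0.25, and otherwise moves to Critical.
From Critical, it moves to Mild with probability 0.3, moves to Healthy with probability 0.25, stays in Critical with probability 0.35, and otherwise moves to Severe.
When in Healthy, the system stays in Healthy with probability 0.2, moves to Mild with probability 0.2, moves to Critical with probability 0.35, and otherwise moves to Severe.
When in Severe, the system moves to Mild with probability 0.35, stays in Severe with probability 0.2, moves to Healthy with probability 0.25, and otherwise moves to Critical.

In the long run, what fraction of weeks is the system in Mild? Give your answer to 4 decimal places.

Let the stationary distribution be π with π = πP and π_1 + π_2 + π_3 + π_4 = 1.
π_1 = 0.4·π_1 + 0.3·π_2 + 0.2·π_3 + 0.35·π_4
π_2 = 0.2·π_1 + 0.35·π_2 + 0.35·π_3 + 0.2·π_4
π_3 = 0.25·π_1 + 0.25·π_2 + 0.2·π_3 + 0.25·π_4
Solving with the normalization constraint gives π = (0.3162, 0.2773, 0.2381, 0.1684).
So the stationary probability of Mild is 0.3162.

0.3162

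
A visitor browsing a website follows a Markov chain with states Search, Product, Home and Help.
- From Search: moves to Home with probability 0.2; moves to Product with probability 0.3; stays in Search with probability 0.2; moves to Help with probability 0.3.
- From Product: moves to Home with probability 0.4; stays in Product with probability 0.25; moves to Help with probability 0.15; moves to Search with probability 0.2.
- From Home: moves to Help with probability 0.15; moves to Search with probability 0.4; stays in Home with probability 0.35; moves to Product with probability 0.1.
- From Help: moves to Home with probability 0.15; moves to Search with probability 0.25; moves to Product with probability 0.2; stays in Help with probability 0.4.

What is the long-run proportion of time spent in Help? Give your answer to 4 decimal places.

Let the stationary distribution be π with π = πP and π_1 + π_2 + π_3 + π_4 = 1.
π_1 = 0.2·π_1 + 0.2·π_2 + 0.4·π_3 + 0.25·π_4
π_2 = 0.3·π_1 + 0.25·π_2 + 0.1·π_3 + 0.2·π_4
π_3 = 0.2·π_1 + 0.4·π_2 + 0.35·π_3 + 0.15·π_4
Solving with the normalization constraint gives π = (0.2666, 0.2102, 0.2698, 0.2533).
So the stationary probability of Help is 0.2533.

0.2533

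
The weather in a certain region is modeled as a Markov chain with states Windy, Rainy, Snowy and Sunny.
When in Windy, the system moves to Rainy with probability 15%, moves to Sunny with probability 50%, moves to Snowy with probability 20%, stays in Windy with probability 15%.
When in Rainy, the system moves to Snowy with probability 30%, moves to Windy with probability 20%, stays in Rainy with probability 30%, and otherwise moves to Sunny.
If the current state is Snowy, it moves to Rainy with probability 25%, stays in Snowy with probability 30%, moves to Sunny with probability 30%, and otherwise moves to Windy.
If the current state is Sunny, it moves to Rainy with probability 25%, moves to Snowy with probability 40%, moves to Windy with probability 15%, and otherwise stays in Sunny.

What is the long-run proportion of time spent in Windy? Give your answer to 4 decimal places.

0.1623

Let the stationary distribution be π with π = πP and π_1 + π_2 + π_3 + π_4 = 1.
π_1 = 0.15·π_1 + 0.2·π_2 + 0.15·π_3 + 0.15·π_4
π_2 = 0.15·π_1 + 0.3·π_2 + 0.25·π_3 + 0.25·π_4
π_3 = 0.2·π_1 + 0.3·π_2 + 0.3·π_3 + 0.4·π_4
Solving with the normalization constraint gives π = (0.1623, 0.2461, 0.3118, 0.2799).
So the stationary probability of Windy is 0.1623.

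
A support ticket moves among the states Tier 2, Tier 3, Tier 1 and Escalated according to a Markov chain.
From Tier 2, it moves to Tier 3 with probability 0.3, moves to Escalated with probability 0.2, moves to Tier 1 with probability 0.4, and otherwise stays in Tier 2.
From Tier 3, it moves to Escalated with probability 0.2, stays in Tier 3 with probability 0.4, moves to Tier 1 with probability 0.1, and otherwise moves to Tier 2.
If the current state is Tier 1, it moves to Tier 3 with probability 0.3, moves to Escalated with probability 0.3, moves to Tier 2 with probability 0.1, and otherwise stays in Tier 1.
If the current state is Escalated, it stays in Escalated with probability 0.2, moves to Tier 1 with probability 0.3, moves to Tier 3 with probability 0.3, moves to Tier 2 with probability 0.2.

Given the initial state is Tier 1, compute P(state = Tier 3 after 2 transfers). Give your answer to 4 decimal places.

Propagate the distribution vector 2 transfers from Tier 1.
After 0 transfers: (0.0000, 0.0000, 1.0000, 0.0000)
After 1 transfer: (0.1000, 0.3000, 0.3000, 0.3000)
After 2 transfers: (0.1900, 0.3300, 0.2500, 0.2300)
P(in Tier 3 after 2 transfers) = 0.3300

0.3300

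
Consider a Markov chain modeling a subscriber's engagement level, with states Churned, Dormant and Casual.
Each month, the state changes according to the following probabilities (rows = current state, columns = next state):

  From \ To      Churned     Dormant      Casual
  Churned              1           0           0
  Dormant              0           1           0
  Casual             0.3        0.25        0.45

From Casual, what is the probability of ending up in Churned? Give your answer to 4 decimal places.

0.5455

Let h(s) be the probability of absorption at Churned starting from transient state s. Then h(Churned) = 1 and h(Dormant) = 0. By first-step analysis:
h(Casual) = 0.3·1 + 0.25·0 + 0.45·h(Casual)
Solving: h(Casual) = 0.5455.
Starting from Casual, the probability is 0.5455.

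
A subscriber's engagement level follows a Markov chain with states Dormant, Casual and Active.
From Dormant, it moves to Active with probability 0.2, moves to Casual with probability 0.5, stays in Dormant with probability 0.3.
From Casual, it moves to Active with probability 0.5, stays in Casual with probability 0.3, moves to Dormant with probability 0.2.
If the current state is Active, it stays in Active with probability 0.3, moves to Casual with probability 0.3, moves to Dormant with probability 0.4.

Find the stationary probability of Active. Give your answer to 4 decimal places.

0.3421

Let the stationary distribution be π with π = πP and π_1 + π_2 + π_3 = 1.
π_1 = 0.3·π_1 + 0.2·π_2 + 0.4·π_3
π_2 = 0.5·π_1 + 0.3·π_2 + 0.3·π_3
Solving with the normalization constraint gives π = (0.2982, 0.3596, 0.3421).
So the stationary probability of Active is 0.3421.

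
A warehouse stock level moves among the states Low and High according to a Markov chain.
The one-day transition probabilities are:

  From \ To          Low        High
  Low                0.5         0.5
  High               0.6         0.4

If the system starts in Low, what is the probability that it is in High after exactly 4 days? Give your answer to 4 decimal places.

Propagate the distribution vector 4 days from Low.
After 0 days: (1.0000, 0.0000)
After 1 day: (0.5000, 0.5000)
After 2 days: (0.5500, 0.4500)
After 3 days: (0.5450, 0.4550)
After 4 days: (0.5455, 0.4545)
P(in High after 4 days) = 0.4545

0.4545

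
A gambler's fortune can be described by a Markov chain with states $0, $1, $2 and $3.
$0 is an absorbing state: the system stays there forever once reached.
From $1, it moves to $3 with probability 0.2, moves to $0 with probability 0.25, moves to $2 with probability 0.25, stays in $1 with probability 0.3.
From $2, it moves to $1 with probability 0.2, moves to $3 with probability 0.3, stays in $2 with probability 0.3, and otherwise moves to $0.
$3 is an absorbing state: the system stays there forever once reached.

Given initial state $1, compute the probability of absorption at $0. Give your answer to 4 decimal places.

0.5114

Let h(s) be the probability of absorption at $0 starting from transient state s. Then h($0) = 1 and h($3) = 0. By first-step analysis:
h($1) = 0.25·1 + 0.3·h($1) + 0.25·h($2) + 0.2·0
h($2) = 0.2·1 + 0.2·h($1) + 0.3·h($2) + 0.3·0
Solving: h($1) = 0.5114, h($2) = 0.4318.
Starting from $1, the probability is 0.5114.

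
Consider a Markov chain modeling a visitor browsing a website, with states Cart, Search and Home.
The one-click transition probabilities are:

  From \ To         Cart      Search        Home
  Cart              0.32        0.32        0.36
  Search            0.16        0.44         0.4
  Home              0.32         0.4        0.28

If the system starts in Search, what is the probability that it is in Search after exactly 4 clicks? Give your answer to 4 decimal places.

Propagate the distribution vector 4 clicks from Search.
After 0 clicks: (0.0000, 1.0000, 0.0000)
After 1 click: (0.1600, 0.4400, 0.4000)
After 2 clicks: (0.2496, 0.4048, 0.3456)
After 3 clicks: (0.2552, 0.3962, 0.3485)
After 4 clicks: (0.2566, 0.3954, 0.3480)
P(in Search after 4 clicks) = 0.3954

0.3954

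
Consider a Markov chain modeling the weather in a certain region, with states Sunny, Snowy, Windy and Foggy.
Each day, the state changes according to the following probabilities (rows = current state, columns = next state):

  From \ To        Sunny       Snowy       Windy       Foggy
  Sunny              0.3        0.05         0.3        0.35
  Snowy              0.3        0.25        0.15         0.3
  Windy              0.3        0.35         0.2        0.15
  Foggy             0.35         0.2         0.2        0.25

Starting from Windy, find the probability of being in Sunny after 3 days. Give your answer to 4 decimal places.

0.3139

Propagate the distribution vector 3 days from Windy.
After 0 days: (0.0000, 0.0000, 1.0000, 0.0000)
After 1 day: (0.3000, 0.3500, 0.2000, 0.1500)
After 2 days: (0.3075, 0.2025, 0.2125, 0.2775)
After 3 days: (0.3139, 0.1959, 0.2206, 0.2696)
P(in Sunny after 3 days) = 0.3139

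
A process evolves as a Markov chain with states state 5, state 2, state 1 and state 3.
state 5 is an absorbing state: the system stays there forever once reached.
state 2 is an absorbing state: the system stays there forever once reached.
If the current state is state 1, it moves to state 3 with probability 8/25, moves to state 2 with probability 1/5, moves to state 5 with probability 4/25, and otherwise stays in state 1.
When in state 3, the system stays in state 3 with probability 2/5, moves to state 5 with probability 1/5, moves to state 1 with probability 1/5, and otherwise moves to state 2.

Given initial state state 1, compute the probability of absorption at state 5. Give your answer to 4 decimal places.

Let h(s) be the probability of absorption at state 5 starting from transient state s. Then h(state 5) = 1 and h(state 2) = 0. By first-step analysis:
h(state 1) = 0.16·1 + 0.2·0 + 0.32·h(state 1) + 0.32·h(state 3)
h(state 3) = 0.2·1 + 0.2·0 + 0.2·h(state 1) + 0.4·h(state 3)
Solving: h(state 1) = 0.4651, h(state 3) = 0.4884.
Starting from state 1, the probability is 0.4651.

0.4651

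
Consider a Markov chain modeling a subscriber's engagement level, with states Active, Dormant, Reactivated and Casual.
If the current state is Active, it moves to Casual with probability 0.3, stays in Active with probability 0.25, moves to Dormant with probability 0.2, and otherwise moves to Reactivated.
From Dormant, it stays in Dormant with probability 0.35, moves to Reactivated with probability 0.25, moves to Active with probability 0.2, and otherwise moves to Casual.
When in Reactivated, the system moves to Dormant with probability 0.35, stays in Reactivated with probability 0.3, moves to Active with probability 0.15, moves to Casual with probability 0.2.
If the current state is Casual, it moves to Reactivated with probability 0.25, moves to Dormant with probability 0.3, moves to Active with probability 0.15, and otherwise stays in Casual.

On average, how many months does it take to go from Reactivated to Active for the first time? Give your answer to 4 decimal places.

Let t(s) be the expected number of months to first reach Active from state s, with t(Active) = 0. Conditioning on the first month:
t(Dormant) = 1 + 0.35·t(Dormant) + 0.25·t(Reactivated) + 0.2·t(Casual)
t(Reactivated) = 1 + 0.35·t(Dormant) + 0.3·t(Reactivated) + 0.2·t(Casual)
t(Casual) = 1 + 0.3·t(Dormant) + 0.25·t(Reactivated) + 0.3·t(Casual)
Solving: t(Dormant) = 5.6905, t(Reactivated) = 5.9900, t(Casual) = 6.0067.
Expected months from Reactivated to Active: 5.9900.

5.9900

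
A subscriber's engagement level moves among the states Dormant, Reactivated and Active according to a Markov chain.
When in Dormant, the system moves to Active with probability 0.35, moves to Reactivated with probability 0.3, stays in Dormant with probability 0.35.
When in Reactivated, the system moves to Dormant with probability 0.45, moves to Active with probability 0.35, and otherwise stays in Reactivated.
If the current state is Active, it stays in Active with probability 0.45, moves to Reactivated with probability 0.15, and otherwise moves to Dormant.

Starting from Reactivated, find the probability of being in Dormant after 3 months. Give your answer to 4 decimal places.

0.3920

Propagate the distribution vector 3 months from Reactivated.
After 0 months: (0.0000, 1.0000, 0.0000)
After 1 month: (0.4500, 0.2000, 0.3500)
After 2 months: (0.3875, 0.2275, 0.3850)
After 3 months: (0.3920, 0.2195, 0.3885)
P(in Dormant after 3 months) = 0.3920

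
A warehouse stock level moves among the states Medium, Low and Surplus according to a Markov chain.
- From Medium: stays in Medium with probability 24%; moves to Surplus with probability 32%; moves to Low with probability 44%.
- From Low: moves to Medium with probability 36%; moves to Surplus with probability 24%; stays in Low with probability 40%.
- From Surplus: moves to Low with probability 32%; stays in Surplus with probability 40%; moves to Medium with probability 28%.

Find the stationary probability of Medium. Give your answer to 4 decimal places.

Let the stationary distribution be π with π = πP and π_1 + π_2 + π_3 = 1.
π_1 = 0.24·π_1 + 0.36·π_2 + 0.28·π_3
π_2 = 0.44·π_1 + 0.4·π_2 + 0.32·π_3
Solving with the normalization constraint gives π = (0.2990, 0.3868, 0.3142).
So the stationary probability of Medium is 0.2990.

0.2990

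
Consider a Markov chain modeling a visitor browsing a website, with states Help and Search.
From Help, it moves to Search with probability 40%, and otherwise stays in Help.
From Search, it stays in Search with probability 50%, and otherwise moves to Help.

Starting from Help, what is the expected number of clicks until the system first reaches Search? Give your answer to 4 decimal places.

2.5000

Let t(s) be the expected number of clicks to first reach Search from state s, with t(Search) = 0. Conditioning on the first click:
t(Help) = 1 + 0.6·t(Help)
Solving: t(Help) = 2.5000.
Expected clicks from Help to Search: 2.5000.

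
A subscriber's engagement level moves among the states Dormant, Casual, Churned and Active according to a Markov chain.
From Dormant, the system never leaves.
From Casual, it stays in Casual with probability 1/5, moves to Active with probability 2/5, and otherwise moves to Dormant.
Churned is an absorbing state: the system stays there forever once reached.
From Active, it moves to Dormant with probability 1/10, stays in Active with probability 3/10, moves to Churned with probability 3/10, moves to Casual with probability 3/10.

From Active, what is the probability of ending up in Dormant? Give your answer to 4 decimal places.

Let h(s) be the probability of absorption at Dormant starting from transient state s. Then h(Dormant) = 1 and h(Churned) = 0. By first-step analysis:
h(Casual) = 0.4·1 + 0.2·h(Casual) + 0.4·h(Active)
h(Active) = 0.1·1 + 0.3·h(Casual) + 0.3·0 + 0.3·h(Active)
Solving: h(Casual) = 0.7273, h(Active) = 0.4545.
Starting from Active, the probability is 0.4545.

0.4545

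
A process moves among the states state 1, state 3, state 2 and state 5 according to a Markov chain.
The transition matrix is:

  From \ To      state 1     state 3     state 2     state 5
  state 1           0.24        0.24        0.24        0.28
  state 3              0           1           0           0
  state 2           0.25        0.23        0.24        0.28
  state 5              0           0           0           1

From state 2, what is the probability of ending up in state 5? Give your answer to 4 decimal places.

Let h(s) be the probability of absorption at state 5 starting from transient state s. Then h(state 5) = 1 and h(state 3) = 0. By first-step analysis:
h(state 1) = 0.24·h(state 1) + 0.24·0 + 0.24·h(state 2) + 0.28·1
h(state 2) = 0.25·h(state 1) + 0.23·0 + 0.24·h(state 2) + 0.28·1
Solving: h(state 1) = 0.5410, h(state 2) = 0.5464.
Starting from state 2, the probability is 0.5464.

0.5464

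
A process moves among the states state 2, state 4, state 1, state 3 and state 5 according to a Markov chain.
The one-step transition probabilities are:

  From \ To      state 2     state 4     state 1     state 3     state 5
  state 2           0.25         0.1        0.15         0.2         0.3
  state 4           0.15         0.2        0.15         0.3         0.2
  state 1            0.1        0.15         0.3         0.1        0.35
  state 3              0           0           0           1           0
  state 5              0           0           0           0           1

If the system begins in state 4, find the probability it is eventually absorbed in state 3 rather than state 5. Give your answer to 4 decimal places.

Let h(s) be the probability of absorption at state 3 starting from transient state s. Then h(state 3) = 1 and h(state 5) = 0. By first-step analysis:
h(state 2) = 0.25·h(state 2) + 0.1·h(state 4) + 0.15·h(state 1) + 0.2·1 + 0.3·0
h(state 4) = 0.15·h(state 2) + 0.2·h(state 4) + 0.15·h(state 1) + 0.3·1 + 0.2·0
h(state 1) = 0.1·h(state 2) + 0.15·h(state 4) + 0.3·h(state 1) + 0.1·1 + 0.35·0
Solving: h(state 2) = 0.3959, h(state 4) = 0.5070, h(state 1) = 0.3081.
Starting from state 4, the probability is 0.5070.

0.5070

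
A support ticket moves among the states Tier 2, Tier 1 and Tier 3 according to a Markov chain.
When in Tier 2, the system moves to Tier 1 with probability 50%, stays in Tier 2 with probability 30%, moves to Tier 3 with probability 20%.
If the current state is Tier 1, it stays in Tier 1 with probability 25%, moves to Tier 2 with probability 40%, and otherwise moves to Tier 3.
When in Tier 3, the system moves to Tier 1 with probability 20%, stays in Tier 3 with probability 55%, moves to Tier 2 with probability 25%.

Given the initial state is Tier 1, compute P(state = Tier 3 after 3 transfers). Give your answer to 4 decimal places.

0.3759

Propagate the distribution vector 3 transfers from Tier 1.
After 0 transfers: (0.0000, 1.0000, 0.0000)
After 1 transfer: (0.4000, 0.2500, 0.3500)
After 2 transfers: (0.3075, 0.3325, 0.3600)
After 3 transfers: (0.3153, 0.3089, 0.3759)
P(in Tier 3 after 3 transfers) = 0.3759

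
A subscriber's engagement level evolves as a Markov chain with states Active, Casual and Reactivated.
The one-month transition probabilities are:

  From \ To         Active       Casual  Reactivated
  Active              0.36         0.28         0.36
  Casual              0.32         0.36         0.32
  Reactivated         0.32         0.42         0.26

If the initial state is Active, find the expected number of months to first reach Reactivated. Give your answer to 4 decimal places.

Let t(s) be the expected number of months to first reach Reactivated from state s, with t(Reactivated) = 0. Conditioning on the first month:
t(Active) = 1 + 0.36·t(Active) + 0.28·t(Casual)
t(Casual) = 1 + 0.32·t(Active) + 0.36·t(Casual)
Solving: t(Active) = 2.8750, t(Casual) = 3.0000.
Expected months from Active to Reactivated: 2.8750.

2.8750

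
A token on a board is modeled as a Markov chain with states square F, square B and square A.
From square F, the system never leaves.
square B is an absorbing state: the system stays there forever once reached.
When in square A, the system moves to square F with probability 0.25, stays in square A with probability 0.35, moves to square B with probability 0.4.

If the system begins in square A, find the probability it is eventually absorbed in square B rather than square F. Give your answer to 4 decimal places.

Let h(s) be the probability of absorption at square B starting from transient state s. Then h(square B) = 1 and h(square F) = 0. By first-step analysis:
h(square A) = 0.25·0 + 0.4·1 + 0.35·h(square A)
Solving: h(square A) = 0.6154.
Starting from square A, the probability is 0.6154.

0.6154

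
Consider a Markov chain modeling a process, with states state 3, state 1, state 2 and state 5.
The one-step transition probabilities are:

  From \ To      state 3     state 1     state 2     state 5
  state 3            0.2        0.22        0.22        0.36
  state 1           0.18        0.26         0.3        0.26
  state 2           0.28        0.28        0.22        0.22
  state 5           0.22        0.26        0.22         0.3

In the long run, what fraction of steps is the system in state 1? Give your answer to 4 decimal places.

0.2560

Let the stationary distribution be π with π = πP and π_1 + π_2 + π_3 + π_4 = 1.
π_1 = 0.2·π_1 + 0.18·π_2 + 0.28·π_3 + 0.22·π_4
π_2 = 0.22·π_1 + 0.26·π_2 + 0.28·π_3 + 0.26·π_4
π_3 = 0.22·π_1 + 0.3·π_2 + 0.22·π_3 + 0.22·π_4
Solving with the normalization constraint gives π = (0.2198, 0.2560, 0.2405, 0.2837).
So the stationary probability of state 1 is 0.2560.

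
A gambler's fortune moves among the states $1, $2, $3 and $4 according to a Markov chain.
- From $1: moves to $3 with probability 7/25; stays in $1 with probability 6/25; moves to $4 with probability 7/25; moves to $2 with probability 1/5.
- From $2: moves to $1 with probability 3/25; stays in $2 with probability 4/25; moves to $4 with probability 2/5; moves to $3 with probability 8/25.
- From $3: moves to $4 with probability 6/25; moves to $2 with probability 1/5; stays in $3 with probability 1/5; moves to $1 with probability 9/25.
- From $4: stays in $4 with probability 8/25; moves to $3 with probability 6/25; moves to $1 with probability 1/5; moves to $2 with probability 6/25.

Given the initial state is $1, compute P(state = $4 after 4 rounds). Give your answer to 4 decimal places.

0.3065

Propagate the distribution vector 4 rounds from $1.
After 0 rounds: (1.0000, 0.0000, 0.0000, 0.0000)
After 1 round: (0.2400, 0.2000, 0.2800, 0.2800)
After 2 rounds: (0.2384, 0.2032, 0.2544, 0.3040)
After 3 rounds: (0.2340, 0.2040, 0.2556, 0.3064)
After 4 rounds: (0.2339, 0.2041, 0.2555, 0.3065)
P(in $4 after 4 rounds) = 0.3065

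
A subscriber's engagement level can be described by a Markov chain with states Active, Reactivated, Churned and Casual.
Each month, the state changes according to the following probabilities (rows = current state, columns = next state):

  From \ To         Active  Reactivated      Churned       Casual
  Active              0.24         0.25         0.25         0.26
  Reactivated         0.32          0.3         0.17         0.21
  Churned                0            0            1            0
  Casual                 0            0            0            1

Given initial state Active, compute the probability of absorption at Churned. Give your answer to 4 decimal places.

Let h(s) be the probability of absorption at Churned starting from transient state s. Then h(Churned) = 1 and h(Casual) = 0. By first-step analysis:
h(Active) = 0.24·h(Active) + 0.25·h(Reactivated) + 0.25·1 + 0.26·0
h(Reactivated) = 0.32·h(Active) + 0.3·h(Reactivated) + 0.17·1 + 0.21·0
Solving: h(Active) = 0.4812, h(Reactivated) = 0.4628.
Starting from Active, the probability is 0.4812.

0.4812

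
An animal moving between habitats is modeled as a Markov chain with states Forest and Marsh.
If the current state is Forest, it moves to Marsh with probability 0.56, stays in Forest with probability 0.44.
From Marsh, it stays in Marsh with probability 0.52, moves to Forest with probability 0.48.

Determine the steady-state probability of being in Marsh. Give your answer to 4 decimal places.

0.5385

Let the stationary distribution be π with π = πP and π_1 + π_2 = 1.
π_1 = 0.44·π_1 + 0.48·π_2
Solving with the normalization constraint gives π = (0.4615, 0.5385).
So the stationary probability of Marsh is 0.5385.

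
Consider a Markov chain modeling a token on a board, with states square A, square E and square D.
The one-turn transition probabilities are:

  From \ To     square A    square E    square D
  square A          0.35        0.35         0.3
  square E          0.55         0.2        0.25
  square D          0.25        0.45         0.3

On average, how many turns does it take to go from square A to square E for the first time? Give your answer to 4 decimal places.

2.6316

Let t(s) be the expected number of turns to first reach square E from state s, with t(square E) = 0. Conditioning on the first turn:
t(square A) = 1 + 0.35·t(square A) + 0.3·t(square D)
t(square D) = 1 + 0.25·t(square A) + 0.3·t(square D)
Solving: t(square A) = 2.6316, t(square D) = 2.3684.
Expected turns from square A to square E: 2.6316.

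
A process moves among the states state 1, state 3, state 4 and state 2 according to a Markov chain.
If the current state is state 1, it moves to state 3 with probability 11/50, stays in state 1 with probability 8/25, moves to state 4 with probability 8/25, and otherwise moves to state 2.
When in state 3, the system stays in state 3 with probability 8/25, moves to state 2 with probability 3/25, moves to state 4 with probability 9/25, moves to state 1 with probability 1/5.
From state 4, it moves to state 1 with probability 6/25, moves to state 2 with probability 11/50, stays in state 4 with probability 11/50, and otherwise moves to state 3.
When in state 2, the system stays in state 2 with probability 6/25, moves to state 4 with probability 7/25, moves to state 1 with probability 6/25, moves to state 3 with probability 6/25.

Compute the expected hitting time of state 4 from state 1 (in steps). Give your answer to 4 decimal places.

3.0873

Let t(s) be the expected number of steps to first reach state 4 from state s, with t(state 4) = 0. Conditioning on the first step:
t(state 1) = 1 + 0.32·t(state 1) + 0.22·t(state 3) + 0.14·t(state 2)
t(state 3) = 1 + 0.2·t(state 1) + 0.32·t(state 3) + 0.12·t(state 2)
t(state 2) = 1 + 0.24·t(state 1) + 0.24·t(state 3) + 0.24·t(state 2)
Solving: t(state 1) = 3.0873, t(state 3) = 2.9471, t(state 2) = 3.2214.
Expected steps from state 1 to state 4: 3.0873.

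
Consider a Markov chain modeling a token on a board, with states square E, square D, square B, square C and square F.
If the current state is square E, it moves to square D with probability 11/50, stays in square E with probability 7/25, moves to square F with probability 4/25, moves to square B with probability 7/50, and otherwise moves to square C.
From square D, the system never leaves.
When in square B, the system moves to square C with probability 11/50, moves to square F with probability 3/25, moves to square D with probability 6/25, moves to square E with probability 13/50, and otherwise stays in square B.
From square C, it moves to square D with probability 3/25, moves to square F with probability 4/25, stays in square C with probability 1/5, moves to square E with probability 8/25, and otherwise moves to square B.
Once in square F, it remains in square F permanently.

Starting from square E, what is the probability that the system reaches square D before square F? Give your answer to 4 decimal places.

0.5687

Let h(s) be the probability of absorption at square D starting from transient state s. Then h(square D) = 1 and h(square F) = 0. By first-step analysis:
h(square E) = 0.28·h(square E) + 0.22·1 + 0.14·h(square B) + 0.2·h(square C) + 0.16·0
h(square B) = 0.26·h(square E) + 0.24·1 + 0.16·h(square B) + 0.22·h(square C) + 0.12·0
h(square C) = 0.32·h(square E) + 0.12·1 + 0.2·h(square B) + 0.2·h(square C) + 0.16·0
Solving: h(square E) = 0.5687, h(square B) = 0.5999, h(square C) = 0.5275.
Starting from square E, the probability is 0.5687.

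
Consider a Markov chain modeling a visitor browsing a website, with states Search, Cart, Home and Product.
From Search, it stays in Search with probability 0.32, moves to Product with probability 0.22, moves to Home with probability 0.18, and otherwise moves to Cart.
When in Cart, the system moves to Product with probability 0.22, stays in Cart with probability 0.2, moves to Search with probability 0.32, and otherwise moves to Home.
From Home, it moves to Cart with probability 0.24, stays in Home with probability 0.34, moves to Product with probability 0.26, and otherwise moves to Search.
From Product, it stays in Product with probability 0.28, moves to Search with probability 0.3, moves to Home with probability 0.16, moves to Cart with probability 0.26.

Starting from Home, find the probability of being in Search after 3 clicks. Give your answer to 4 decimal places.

Propagate the distribution vector 3 clicks from Home.
After 0 clicks: (0.0000, 0.0000, 1.0000, 0.0000)
After 1 click: (0.1600, 0.2400, 0.3400, 0.2600)
After 2 clicks: (0.2604, 0.2420, 0.2484, 0.2492)
After 3 clicks: (0.2753, 0.2457, 0.2341, 0.2449)
P(in Search after 3 clicks) = 0.2753

0.2753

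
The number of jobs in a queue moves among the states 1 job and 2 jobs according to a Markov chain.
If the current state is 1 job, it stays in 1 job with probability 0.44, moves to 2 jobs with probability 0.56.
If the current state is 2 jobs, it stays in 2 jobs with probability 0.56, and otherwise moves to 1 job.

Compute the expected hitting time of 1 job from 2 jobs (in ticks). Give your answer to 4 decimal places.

2.2727

Let t(s) be the expected number of ticks to first reach 1 job from state s, with t(1 job) = 0. Conditioning on the first tick:
t(2 jobs) = 1 + 0.56·t(2 jobs)
Solving: t(2 jobs) = 2.2727.
Expected ticks from 2 jobs to 1 job: 2.2727.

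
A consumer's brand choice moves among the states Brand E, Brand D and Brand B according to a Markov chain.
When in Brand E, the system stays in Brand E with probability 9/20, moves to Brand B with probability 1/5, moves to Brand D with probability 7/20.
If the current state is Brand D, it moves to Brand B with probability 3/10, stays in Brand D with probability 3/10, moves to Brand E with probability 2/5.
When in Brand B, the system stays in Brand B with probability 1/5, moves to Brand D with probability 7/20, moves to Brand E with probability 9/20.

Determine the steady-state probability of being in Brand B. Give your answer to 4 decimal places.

Let the stationary distribution be π with π = πP and π_1 + π_2 + π_3 = 1.
π_1 = 0.45·π_1 + 0.4·π_2 + 0.45·π_3
π_2 = 0.35·π_1 + 0.3·π_2 + 0.35·π_3
Solving with the normalization constraint gives π = (0.4333, 0.3333, 0.2333).
So the stationary probability of Brand B is 0.2333.

0.2333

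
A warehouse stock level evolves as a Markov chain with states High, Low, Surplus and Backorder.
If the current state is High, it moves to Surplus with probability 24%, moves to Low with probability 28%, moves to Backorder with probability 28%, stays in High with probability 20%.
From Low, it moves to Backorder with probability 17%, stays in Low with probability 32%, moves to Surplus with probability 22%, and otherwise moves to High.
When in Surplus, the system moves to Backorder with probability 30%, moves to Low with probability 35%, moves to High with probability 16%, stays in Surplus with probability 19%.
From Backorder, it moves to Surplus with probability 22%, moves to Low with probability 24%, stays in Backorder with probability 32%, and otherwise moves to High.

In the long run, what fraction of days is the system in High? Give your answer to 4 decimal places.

0.2232

Let the stationary distribution be π with π = πP and π_1 + π_2 + π_3 + π_4 = 1.
π_1 = 0.2·π_1 + 0.29·π_2 + 0.16·π_3 + 0.22·π_4
π_2 = 0.28·π_1 + 0.32·π_2 + 0.35·π_3 + 0.24·π_4
π_3 = 0.24·π_1 + 0.22·π_2 + 0.19·π_3 + 0.22·π_4
Solving with the normalization constraint gives π = (0.2232, 0.2966, 0.2179, 0.2622).
So the stationary probability of High is 0.2232.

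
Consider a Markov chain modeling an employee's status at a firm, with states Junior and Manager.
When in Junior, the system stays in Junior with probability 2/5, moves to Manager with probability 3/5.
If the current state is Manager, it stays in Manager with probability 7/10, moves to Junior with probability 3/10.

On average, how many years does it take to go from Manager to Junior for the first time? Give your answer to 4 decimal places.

Let t(s) be the expected number of years to first reach Junior from state s, with t(Junior) = 0. Conditioning on the first year:
t(Manager) = 1 + 0.7·t(Manager)
Solving: t(Manager) = 3.3333.
Expected years from Manager to Junior: 3.3333.

3.3333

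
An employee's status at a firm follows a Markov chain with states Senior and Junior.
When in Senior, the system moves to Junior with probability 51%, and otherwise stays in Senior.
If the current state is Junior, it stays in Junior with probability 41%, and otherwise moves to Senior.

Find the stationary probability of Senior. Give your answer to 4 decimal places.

0.5364

Let the stationary distribution be π with π = πP and π_1 + π_2 = 1.
π_1 = 0.49·π_1 + 0.59·π_2
Solving with the normalization constraint gives π = (0.5364, 0.4636).
So the stationary probability of Senior is 0.5364.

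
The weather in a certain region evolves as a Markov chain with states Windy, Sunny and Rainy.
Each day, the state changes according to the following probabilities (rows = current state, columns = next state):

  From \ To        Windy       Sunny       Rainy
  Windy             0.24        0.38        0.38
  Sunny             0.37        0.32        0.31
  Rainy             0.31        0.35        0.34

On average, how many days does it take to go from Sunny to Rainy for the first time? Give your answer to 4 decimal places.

Let t(s) be the expected number of days to first reach Rainy from state s, with t(Rainy) = 0. Conditioning on the first day:
t(Windy) = 1 + 0.24·t(Windy) + 0.38·t(Sunny)
t(Sunny) = 1 + 0.37·t(Windy) + 0.32·t(Sunny)
Solving: t(Windy) = 2.8177, t(Sunny) = 3.0037.
Expected days from Sunny to Rainy: 3.0037.

3.0037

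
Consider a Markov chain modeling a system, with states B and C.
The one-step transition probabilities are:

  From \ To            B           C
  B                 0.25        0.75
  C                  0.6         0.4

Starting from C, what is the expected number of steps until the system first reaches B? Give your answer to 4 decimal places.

1.6667

Let t(s) be the expected number of steps to first reach B from state s, with t(B) = 0. Conditioning on the first step:
t(C) = 1 + 0.4·t(C)
Solving: t(C) = 1.6667.
Expected steps from C to B: 1.6667.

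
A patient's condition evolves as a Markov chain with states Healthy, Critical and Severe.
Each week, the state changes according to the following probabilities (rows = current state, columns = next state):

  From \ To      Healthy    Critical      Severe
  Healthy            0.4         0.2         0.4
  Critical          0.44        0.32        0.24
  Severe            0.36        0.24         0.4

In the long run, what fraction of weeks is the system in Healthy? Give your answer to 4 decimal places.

Let the stationary distribution be π with π = πP and π_1 + π_2 + π_3 = 1.
π_1 = 0.4·π_1 + 0.44·π_2 + 0.36·π_3
π_2 = 0.2·π_1 + 0.32·π_2 + 0.24·π_3
Solving with the normalization constraint gives π = (0.3953, 0.2437, 0.3610).
So the stationary probability of Healthy is 0.3953.

0.3953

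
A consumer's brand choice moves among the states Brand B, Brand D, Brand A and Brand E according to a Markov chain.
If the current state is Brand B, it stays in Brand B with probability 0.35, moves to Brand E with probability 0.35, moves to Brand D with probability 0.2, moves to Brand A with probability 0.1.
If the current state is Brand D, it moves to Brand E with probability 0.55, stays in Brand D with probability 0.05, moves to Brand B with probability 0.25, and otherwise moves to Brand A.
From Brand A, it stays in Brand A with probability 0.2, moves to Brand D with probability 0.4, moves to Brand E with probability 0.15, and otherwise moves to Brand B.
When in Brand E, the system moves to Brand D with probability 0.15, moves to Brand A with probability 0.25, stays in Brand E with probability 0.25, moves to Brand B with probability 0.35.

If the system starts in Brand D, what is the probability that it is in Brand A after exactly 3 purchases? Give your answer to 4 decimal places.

Propagate the distribution vector 3 purchases from Brand D.
After 0 purchases: (0.0000, 1.0000, 0.0000, 0.0000)
After 1 purchase: (0.2500, 0.0500, 0.1500, 0.5500)
After 2 purchases: (0.3300, 0.1950, 0.2000, 0.2750)
After 3 purchases: (0.3105, 0.1970, 0.1710, 0.3215)
P(in Brand A after 3 purchases) = 0.1710

0.1710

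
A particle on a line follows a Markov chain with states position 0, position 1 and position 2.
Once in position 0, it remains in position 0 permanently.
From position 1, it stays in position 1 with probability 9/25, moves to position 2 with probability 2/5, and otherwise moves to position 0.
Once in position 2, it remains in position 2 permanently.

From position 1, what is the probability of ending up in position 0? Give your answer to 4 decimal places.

0.3750

Let h(s) be the probability of absorption at position 0 starting from transient state s. Then h(position 0) = 1 and h(position 2) = 0. By first-step analysis:
h(position 1) = 0.24·1 + 0.36·h(position 1) + 0.4·0
Solving: h(position 1) = 0.3750.
Starting from position 1, the probability is 0.3750.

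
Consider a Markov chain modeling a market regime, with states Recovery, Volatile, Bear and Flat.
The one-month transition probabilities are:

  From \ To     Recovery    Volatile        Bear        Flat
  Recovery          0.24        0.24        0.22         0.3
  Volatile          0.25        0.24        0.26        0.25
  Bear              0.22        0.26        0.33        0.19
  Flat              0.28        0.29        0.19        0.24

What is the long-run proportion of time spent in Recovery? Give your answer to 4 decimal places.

0.2474

Let the stationary distribution be π with π = πP and π_1 + π_2 + π_3 + π_4 = 1.
π_1 = 0.24·π_1 + 0.25·π_2 + 0.22·π_3 + 0.28·π_4
π_2 = 0.24·π_1 + 0.24·π_2 + 0.26·π_3 + 0.29·π_4
π_3 = 0.22·π_1 + 0.26·π_2 + 0.33·π_3 + 0.19·π_4
Solving with the normalization constraint gives π = (0.2474, 0.2573, 0.2505, 0.2449).
So the stationary probability of Recovery is 0.2474.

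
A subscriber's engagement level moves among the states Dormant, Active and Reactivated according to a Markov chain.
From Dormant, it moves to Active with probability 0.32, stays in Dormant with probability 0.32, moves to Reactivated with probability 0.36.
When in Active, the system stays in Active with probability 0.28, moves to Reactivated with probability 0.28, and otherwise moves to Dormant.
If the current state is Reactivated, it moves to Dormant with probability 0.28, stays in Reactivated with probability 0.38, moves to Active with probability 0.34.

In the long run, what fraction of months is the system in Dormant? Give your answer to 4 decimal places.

Let the stationary distribution be π with π = πP and π_1 + π_2 + π_3 = 1.
π_1 = 0.32·π_1 + 0.44·π_2 + 0.28·π_3
π_2 = 0.32·π_1 + 0.28·π_2 + 0.34·π_3
Solving with the normalization constraint gives π = (0.3440, 0.3143, 0.3417).
So the stationary probability of Dormant is 0.3440.

0.3440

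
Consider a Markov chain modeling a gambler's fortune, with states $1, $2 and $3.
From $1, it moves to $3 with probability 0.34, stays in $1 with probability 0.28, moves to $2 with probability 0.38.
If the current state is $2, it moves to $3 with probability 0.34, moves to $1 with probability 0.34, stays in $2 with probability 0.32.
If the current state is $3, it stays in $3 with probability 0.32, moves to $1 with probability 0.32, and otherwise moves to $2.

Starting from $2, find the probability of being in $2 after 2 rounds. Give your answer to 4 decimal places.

0.3540

Sum over the intermediate state after 1 round:
P = P($2→$1)·P($1→$2) + P($2→$2)·P($2→$2) + P($2→$3)·P($3→$2)
  = 0.34×0.38 + 0.32×0.32 + 0.34×0.36
  = 0.1292 + 0.1024 + 0.1224 = 0.3540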